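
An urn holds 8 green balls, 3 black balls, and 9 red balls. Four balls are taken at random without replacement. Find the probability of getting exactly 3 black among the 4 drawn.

1/285

One ordering (black drawn first) has probability 3/20 × 2/19 × 1/18 × 17/17 = 102/116280 = 1/1140.
There are C(4,3) = 4 such orderings, each equally likely, so P = 4 × 1/1140 = 1/285.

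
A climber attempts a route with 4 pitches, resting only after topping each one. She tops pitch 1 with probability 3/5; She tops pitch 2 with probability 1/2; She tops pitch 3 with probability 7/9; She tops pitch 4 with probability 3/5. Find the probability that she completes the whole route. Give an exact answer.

7/50

Each stage is reached only if all earlier stages succeed, so
P = 3/5 × 1/2 × 7/9 × 3/5 = 63/450 = 7/50.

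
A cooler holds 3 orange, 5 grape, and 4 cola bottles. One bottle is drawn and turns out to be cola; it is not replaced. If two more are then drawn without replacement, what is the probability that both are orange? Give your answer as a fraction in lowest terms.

3/55

With the first bottle removed, 3 orange remain out of 11.
P = 3/11 × 2/10 = 6/110 = 3/55.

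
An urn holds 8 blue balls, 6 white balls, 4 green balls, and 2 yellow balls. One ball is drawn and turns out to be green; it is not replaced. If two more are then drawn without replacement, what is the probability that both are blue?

28/171

After the first draw, 8 of the remaining 19 balls are blue.
P = 8/19 × 7/18 = 56/342 = 28/171.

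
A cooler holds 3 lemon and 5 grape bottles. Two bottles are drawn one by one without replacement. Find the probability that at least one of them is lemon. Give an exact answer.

9/14

P(no lemon) = 5/8 × 4/7 = 20/56 = 5/14.
P(at least one) = 1 − 5/14 = 9/14.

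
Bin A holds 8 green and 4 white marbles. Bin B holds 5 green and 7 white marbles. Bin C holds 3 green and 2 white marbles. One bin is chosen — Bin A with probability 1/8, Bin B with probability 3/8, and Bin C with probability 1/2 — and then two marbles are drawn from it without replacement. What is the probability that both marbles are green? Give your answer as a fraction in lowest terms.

343/1320

From Bin A: P(both green) = (8/12)(7/11) = 14/33.
From Bin B: P(both green) = (5/12)(4/11) = 5/33.
From Bin C: P(both green) = (3/5)(2/4) = 3/10.
Total probability = (1/8)(14/33) + (3/8)(5/33) + (1/2)(3/10) = 343/1320.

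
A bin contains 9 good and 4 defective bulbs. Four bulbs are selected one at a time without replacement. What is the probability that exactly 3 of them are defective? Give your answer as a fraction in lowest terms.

36/715

One ordering (defective drawn first) has probability 4/13 × 3/12 × 2/11 × 9/10 = 216/17160 = 9/715.
There are C(4,3) = 4 such orderings, each equally likely, so P = 4 × 9/715 = 36/715.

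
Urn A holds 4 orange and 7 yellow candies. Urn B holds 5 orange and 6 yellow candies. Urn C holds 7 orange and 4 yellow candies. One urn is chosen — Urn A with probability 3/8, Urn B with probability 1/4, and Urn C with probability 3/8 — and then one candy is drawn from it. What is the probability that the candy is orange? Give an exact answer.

43/88

From Urn A: P(orange) = 4/11.
From Urn B: P(orange) = 5/11.
From Urn C: P(orange) = 7/11.
Total probability = (3/8)(4/11) + (1/4)(5/11) + (3/8)(7/11) = 43/88.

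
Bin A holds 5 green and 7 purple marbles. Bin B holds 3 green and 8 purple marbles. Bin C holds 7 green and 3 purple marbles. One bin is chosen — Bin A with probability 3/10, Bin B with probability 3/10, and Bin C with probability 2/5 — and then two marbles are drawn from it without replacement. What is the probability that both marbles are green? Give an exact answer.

From Bin A: P(both green) = (5/12)(4/11) = 5/33.
From Bin B: P(both green) = (3/11)(2/10) = 3/55.
From Bin C: P(both green) = (7/10)(6/9) = 7/15.
Total probability = (3/10)(5/33) + (3/10)(3/55) + (2/5)(7/15) = 41/165.

41/165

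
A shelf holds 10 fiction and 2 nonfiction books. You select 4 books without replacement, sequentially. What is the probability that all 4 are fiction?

14/33

P = 10/12 × 9/11 × 8/10 × 7/9 = 5040/11880 = 14/33.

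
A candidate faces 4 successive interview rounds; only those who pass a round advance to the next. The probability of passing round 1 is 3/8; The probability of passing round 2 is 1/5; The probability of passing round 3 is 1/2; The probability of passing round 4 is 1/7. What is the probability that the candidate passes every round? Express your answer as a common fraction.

Multiplying along the chain,
P = 3/8 × 1/5 × 1/2 × 1/7 = 3/560.

3/560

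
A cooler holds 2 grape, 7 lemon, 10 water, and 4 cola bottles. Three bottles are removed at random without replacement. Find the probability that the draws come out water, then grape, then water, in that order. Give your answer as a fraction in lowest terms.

Chain rule:
P = 10/23 × 2/22 × 9/21 = 180/10626 = 30/1771.

30/1771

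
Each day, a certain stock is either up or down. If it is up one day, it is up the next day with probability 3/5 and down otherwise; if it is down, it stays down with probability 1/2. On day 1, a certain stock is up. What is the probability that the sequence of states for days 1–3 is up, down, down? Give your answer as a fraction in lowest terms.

Day 1 is given. For each transition, use the conditional probability from the current state:
P(down | up) = 2/5; P(down | down) = 1/2.
P = 2/5 × 1/2 = 2/10 = 1/5.

1/5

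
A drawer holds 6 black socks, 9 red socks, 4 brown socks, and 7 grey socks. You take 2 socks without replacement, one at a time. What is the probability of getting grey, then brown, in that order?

14/325

Multiply the probability of each draw given the previous ones:
P = 7/26 × 4/25 = 28/650 = 14/325.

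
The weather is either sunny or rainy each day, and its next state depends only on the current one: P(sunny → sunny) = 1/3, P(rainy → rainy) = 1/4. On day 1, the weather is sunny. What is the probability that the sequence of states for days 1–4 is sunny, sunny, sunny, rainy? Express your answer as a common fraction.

Day 1 is given. For each transition, use the conditional probability from the current state:
P(sunny | sunny) = 1/3; P(sunny | sunny) = 1/3; P(rainy | sunny) = 2/3.
P = 1/3 × 1/3 × 2/3 = 2/27.

2/27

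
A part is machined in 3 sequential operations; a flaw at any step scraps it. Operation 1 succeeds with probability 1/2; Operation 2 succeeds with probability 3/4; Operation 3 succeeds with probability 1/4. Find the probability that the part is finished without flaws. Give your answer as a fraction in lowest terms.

Multiplying along the chain,
P = 1/2 × 3/4 × 1/4 = 3/32.

3/32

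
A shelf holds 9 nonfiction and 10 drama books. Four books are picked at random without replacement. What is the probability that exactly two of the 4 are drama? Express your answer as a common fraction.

135/323

One ordering (drama drawn first) has probability 10/19 × 9/18 × 9/17 × 8/16 = 6480/93024 = 45/646.
There are C(4,2) = 6 such orderings, each equally likely, so P = 6 × 45/646 = 135/323.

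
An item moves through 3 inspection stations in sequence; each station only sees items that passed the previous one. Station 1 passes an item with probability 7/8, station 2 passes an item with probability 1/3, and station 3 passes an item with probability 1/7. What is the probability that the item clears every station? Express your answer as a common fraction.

The events are sequential, so multiply the conditional probabilities:
P = 7/8 × 1/3 × 1/7 = 7/168 = 1/24.

1/24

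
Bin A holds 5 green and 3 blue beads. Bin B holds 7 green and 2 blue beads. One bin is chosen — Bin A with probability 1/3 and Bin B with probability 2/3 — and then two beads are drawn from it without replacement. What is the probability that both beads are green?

32/63

From Bin A: P(both green) = (5/8)(4/7) = 5/14.
From Bin B: P(both green) = (7/9)(6/8) = 7/12.
Total probability = (1/3)(5/14) + (2/3)(7/12) = 32/63.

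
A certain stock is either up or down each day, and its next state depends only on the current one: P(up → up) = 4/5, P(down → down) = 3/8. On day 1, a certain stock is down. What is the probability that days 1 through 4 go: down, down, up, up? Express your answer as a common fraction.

3/16

Day 1 is given. For each transition, use the conditional probability from the current state:
P(down | down) = 3/8; P(up | down) = 5/8; P(up | up) = 4/5.
P = 3/8 × 5/8 × 4/5 = 60/320 = 3/16.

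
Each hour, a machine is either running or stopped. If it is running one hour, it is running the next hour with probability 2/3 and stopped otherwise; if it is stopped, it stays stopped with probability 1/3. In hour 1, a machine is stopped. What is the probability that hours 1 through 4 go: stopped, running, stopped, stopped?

Hour 1 is given. For each transition, use the conditional probability from the current state:
P(running | stopped) = 2/3; P(stopped | running) = 1/3; P(stopped | stopped) = 1/3.
P = 2/3 × 1/3 × 1/3 = 2/27.

2/27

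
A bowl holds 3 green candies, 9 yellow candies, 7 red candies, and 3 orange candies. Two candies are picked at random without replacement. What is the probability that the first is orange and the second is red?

1/22

Each draw changes the counts, so multiply the conditional probabilities along the sequence:
P = 3/22 × 7/21 = 21/462 = 1/22.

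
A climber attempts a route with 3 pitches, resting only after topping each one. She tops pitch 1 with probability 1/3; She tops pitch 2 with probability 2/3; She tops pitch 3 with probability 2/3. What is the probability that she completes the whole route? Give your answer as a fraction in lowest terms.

4/27

Each stage is reached only if all earlier stages succeed, so
P = 1/3 × 2/3 × 2/3 = 4/27.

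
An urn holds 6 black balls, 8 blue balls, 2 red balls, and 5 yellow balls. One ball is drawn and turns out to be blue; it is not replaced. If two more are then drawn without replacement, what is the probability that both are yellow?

After the first draw, 5 of the remaining 20 balls are yellow.
P = 5/20 × 4/19 = 20/380 = 1/19.

1/19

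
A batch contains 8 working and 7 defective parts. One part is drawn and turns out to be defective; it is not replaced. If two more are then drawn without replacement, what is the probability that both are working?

After the first draw, 8 of the remaining 14 parts are working.
P = 8/14 × 7/13 = 56/182 = 4/13.

4/13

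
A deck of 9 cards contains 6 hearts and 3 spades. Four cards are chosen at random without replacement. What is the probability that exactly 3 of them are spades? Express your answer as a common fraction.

1/21

One ordering (spades drawn first) has probability 3/9 × 2/8 × 1/7 × 6/6 = 36/3024 = 1/84.
There are C(4,3) = 4 such orderings, each equally likely, so P = 4 × 1/84 = 1/21.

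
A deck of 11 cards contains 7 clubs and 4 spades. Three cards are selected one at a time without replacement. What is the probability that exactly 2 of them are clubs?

28/55

One ordering (clubs drawn first) has probability 7/11 × 6/10 × 4/9 = 168/990 = 28/165.
There are C(3,2) = 3 such orderings, each equally likely, so P = 3 × 28/165 = 28/55.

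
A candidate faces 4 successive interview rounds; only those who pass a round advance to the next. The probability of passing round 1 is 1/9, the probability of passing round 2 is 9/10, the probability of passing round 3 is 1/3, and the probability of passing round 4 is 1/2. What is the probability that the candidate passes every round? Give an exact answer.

1/60

The events are sequential, so multiply the conditional probabilities:
P = 1/9 × 9/10 × 1/3 × 1/2 = 9/540 = 1/60.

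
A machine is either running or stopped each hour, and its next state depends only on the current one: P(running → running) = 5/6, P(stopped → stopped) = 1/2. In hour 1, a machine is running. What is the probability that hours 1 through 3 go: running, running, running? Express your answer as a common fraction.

25/36

Hour 1 is given. For each transition, use the conditional probability from the current state:
P(running | running) = 5/6; P(running | running) = 5/6.
P = 5/6 × 5/6 = 25/36.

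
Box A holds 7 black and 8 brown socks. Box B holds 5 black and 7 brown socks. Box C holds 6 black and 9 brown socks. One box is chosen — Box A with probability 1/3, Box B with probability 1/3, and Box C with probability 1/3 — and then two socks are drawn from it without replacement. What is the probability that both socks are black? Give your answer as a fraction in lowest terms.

From Box A: P(both black) = (7/15)(6/14) = 1/5.
From Box B: P(both black) = (5/12)(4/11) = 5/33.
From Box C: P(both black) = (6/15)(5/14) = 1/7.
Total probability = (1/3)(1/5) + (1/3)(5/33) + (1/3)(1/7) = 571/3465.

571/3465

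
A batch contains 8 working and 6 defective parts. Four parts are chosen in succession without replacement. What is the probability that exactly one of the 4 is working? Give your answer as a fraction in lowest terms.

One ordering (working drawn first) has probability 8/14 × 6/13 × 5/12 × 4/11 = 960/24024 = 40/1001.
There are C(4,1) = 4 such orderings, each equally likely, so P = 4 × 40/1001 = 160/1001.

160/1001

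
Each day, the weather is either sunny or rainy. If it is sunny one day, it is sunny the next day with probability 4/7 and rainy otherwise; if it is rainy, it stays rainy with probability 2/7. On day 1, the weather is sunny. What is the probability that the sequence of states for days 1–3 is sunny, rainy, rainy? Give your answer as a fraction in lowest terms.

Day 1 is given. For each transition, use the conditional probability from the current state:
P(rainy | sunny) = 3/7; P(rainy | rainy) = 2/7.
P = 3/7 × 2/7 = 6/49.

6/49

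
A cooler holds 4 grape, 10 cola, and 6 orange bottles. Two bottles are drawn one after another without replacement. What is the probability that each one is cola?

9/38

P(all cola) = 10/20 × 9/19 = 90/380 = 9/38.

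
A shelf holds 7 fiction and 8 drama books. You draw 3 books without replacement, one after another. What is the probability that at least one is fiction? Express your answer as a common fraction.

P(no fiction) = 8/15 × 7/14 × 6/13 = 336/2730 = 8/65.
P(at least one) = 1 − 8/65 = 57/65.

57/65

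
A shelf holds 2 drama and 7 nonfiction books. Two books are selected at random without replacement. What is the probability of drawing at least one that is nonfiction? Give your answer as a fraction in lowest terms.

35/36

P(no nonfiction) = 2/9 × 1/8 = 2/72 = 1/36.
P(at least one) = 1 − 1/36 = 35/36.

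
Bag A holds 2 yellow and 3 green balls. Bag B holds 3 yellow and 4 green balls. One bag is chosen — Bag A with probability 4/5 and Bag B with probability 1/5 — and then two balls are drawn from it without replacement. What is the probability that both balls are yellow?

From Bag A: P(both yellow) = (2/5)(1/4) = 1/10.
From Bag B: P(both yellow) = (3/7)(2/6) = 1/7.
Total probability = (4/5)(1/10) + (1/5)(1/7) = 19/175.

19/175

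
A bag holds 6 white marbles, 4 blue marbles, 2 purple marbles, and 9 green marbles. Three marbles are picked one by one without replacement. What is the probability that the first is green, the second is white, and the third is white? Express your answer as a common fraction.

9/266

Chain rule:
P = 9/21 × 6/20 × 5/19 = 270/7980 = 9/266.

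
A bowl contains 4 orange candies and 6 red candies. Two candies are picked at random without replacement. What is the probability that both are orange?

P(every draw is orange) = 4/10 × 3/9 = 12/90 = 2/15.

2/15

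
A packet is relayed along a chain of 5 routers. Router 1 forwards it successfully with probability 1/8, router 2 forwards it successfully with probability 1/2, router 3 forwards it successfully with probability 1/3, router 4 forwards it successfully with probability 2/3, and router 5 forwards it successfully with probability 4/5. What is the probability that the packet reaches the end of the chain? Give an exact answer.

Multiplying along the chain,
P = 1/8 × 1/2 × 1/3 × 2/3 × 4/5 = 8/720 = 1/90.

1/90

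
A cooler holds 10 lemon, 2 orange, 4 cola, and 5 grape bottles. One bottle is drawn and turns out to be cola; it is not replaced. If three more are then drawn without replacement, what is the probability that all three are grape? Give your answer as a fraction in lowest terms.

With the first bottle removed, 5 grape remain out of 20.
P = 5/20 × 4/19 × 3/18 = 60/6840 = 1/114.

1/114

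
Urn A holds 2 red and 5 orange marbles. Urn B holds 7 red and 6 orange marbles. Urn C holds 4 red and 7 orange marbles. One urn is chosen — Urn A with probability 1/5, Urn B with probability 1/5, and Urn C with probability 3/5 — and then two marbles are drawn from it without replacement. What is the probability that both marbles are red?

From Urn A: P(both red) = (2/7)(1/6) = 1/21.
From Urn B: P(both red) = (7/13)(6/12) = 7/26.
From Urn C: P(both red) = (4/11)(3/10) = 6/55.
Total probability = (1/5)(1/21) + (1/5)(7/26) + (3/5)(6/55) = 19343/150150.

19343/150150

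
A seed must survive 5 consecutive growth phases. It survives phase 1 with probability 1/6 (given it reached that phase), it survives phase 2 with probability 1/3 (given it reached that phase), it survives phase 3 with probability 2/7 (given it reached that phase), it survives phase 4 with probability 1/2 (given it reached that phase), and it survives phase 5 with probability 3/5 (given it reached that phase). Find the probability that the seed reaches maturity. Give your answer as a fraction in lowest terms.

Multiplying along the chain,
P = 1/6 × 1/3 × 2/7 × 1/2 × 3/5 = 6/1260 = 1/210.

1/210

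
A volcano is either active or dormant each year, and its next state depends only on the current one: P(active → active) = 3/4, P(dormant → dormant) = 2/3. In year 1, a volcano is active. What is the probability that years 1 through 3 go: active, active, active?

9/16

Year 1 is given. For each transition, use the conditional probability from the current state:
P(active | active) = 3/4; P(active | active) = 3/4.
P = 3/4 × 3/4 = 9/16.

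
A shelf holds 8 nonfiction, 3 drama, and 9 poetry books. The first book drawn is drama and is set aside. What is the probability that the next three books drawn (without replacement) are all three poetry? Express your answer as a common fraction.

With the first book removed, 9 poetry remain out of 19.
P = 9/19 × 8/18 × 7/17 = 504/5814 = 28/323.

28/323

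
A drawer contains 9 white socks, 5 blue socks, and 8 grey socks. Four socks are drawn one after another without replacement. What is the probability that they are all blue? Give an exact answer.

P = 5/22 × 4/21 × 3/20 × 2/19 = 120/175560 = 1/1463.

1/1463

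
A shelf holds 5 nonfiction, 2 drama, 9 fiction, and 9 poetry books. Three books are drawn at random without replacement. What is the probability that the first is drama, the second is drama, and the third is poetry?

3/2300

Chain rule:
P = 2/25 × 1/24 × 9/23 = 18/13800 = 3/2300.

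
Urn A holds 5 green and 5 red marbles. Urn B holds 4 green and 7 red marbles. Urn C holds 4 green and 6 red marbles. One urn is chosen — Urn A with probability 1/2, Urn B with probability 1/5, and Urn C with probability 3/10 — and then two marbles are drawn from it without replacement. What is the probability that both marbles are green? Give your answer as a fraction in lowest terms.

From Urn A: P(both green) = (5/10)(4/9) = 2/9.
From Urn B: P(both green) = (4/11)(3/10) = 6/55.
From Urn C: P(both green) = (4/10)(3/9) = 2/15.
Total probability = (1/2)(2/9) + (1/5)(6/55) + (3/10)(2/15) = 428/2475.

428/2475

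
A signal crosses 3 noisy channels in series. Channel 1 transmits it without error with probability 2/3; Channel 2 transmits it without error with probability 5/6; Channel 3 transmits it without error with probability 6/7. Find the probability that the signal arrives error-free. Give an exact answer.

The events are sequential, so multiply the conditional probabilities:
P = 2/3 × 5/6 × 6/7 = 60/126 = 10/21.

10/21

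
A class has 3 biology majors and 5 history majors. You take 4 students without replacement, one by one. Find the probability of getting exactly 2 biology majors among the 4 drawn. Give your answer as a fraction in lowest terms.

3/7

One ordering (biology majors drawn first) has probability 3/8 × 2/7 × 5/6 × 4/5 = 120/1680 = 1/14.
There are C(4,2) = 6 such orderings, each equally likely, so P = 6 × 1/14 = 3/7.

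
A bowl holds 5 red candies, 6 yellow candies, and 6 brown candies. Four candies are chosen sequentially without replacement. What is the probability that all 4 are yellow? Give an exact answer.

P(all yellow) = 6/17 × 5/16 × 4/15 × 3/14 = 360/57120 = 3/476.

3/476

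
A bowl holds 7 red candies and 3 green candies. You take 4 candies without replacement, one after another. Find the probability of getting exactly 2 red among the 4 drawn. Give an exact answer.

One ordering (red drawn first) has probability 7/10 × 6/9 × 3/8 × 2/7 = 252/5040 = 1/20.
There are C(4,2) = 6 such orderings, each equally likely, so P = 6 × 1/20 = 3/10.

3/10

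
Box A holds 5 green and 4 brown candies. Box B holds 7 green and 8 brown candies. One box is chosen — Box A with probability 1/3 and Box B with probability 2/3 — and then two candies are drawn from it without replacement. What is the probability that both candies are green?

61/270

From Box A: P(both green) = (5/9)(4/8) = 5/18.
From Box B: P(both green) = (7/15)(6/14) = 1/5.
Total probability = (1/3)(5/18) + (2/3)(1/5) = 61/270.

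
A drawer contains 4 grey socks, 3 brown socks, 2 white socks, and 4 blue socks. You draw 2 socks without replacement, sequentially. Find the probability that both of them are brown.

1/26

P(all brown) = 3/13 × 2/12 = 6/156 = 1/26.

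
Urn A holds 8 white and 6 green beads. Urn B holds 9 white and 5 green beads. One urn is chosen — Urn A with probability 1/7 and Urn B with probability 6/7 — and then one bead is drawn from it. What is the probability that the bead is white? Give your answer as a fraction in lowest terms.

31/49

From Urn A: P(white) = 8/14.
From Urn B: P(white) = 9/14.
Total probability = (1/7)(8/14) + (6/7)(9/14) = 31/49.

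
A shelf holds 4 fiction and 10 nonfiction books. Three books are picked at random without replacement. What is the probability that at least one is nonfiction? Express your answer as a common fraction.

90/91

P(no nonfiction) = 4/14 × 3/13 × 2/12 = 24/2184 = 1/91.
P(at least one) = 1 − 1/91 = 90/91.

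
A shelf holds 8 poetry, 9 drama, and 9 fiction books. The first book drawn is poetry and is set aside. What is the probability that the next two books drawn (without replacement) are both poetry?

7/100

After the first draw, 7 of the remaining 25 books are poetry.
P = 7/25 × 6/24 = 42/600 = 7/100.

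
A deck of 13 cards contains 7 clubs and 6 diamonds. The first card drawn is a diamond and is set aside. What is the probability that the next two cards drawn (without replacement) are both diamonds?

5/33

After the first draw, 5 of the remaining 12 cards are diamonds.
P = 5/12 × 4/11 = 20/132 = 5/33.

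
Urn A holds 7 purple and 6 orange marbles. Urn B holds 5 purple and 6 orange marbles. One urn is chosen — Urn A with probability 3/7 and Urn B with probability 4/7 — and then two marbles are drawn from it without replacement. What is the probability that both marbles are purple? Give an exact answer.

From Urn A: P(both purple) = (7/13)(6/12) = 7/26.
From Urn B: P(both purple) = (5/11)(4/10) = 2/11.
Total probability = (3/7)(7/26) + (4/7)(2/11) = 439/2002.

439/2002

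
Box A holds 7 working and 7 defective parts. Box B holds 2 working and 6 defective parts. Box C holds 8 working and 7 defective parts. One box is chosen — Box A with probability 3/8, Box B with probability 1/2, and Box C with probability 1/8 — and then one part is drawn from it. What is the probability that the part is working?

From Box A: P(working) = 7/14.
From Box B: P(working) = 2/8.
From Box C: P(working) = 8/15.
Total probability = (3/8)(7/14) + (1/2)(2/8) + (1/8)(8/15) = 91/240.

91/240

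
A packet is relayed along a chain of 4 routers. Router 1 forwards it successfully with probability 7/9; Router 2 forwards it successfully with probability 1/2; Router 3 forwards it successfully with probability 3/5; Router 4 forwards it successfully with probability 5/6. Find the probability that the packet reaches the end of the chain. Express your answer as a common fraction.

Each stage is reached only if all earlier stages succeed, so
P = 7/9 × 1/2 × 3/5 × 5/6 = 105/540 = 7/36.

7/36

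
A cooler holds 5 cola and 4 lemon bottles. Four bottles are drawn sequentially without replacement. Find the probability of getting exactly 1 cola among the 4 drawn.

10/63

One ordering (cola drawn first) has probability 5/9 × 4/8 × 3/7 × 2/6 = 120/3024 = 5/126.
There are C(4,1) = 4 such orderings, each equally likely, so P = 4 × 5/126 = 10/63.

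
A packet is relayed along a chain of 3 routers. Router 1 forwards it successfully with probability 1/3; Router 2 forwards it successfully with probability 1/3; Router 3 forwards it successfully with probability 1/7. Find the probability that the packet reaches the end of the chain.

1/63

The events are sequential, so multiply the conditional probabilities:
P = 1/3 × 1/3 × 1/7 = 1/63.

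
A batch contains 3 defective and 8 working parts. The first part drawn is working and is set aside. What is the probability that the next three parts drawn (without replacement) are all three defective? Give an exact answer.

1/120

With the first part removed, 3 defective remain out of 10.
P = 3/10 × 2/9 × 1/8 = 6/720 = 1/120.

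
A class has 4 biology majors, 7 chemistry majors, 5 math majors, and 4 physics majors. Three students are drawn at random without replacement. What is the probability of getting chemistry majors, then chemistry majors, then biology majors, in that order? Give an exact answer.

Chain rule:
P = 7/20 × 6/19 × 4/18 = 168/6840 = 7/285.

7/285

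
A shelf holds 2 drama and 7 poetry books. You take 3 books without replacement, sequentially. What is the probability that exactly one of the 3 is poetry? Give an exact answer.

1/12

One ordering (poetry drawn first) has probability 7/9 × 2/8 × 1/7 = 14/504 = 1/36.
There are C(3,1) = 3 such orderings, each equally likely, so P = 3 × 1/36 = 1/12.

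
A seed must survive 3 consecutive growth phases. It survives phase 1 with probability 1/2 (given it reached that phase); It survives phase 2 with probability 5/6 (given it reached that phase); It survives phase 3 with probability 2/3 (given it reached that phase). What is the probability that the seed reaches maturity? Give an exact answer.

Multiplying along the chain,
P = 1/2 × 5/6 × 2/3 = 10/36 = 5/18.

5/18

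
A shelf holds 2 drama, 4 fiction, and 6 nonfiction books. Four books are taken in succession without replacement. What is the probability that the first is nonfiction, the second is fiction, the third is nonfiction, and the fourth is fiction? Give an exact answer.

1/33

Chain rule:
P = 6/12 × 4/11 × 5/10 × 3/9 = 360/11880 = 1/33.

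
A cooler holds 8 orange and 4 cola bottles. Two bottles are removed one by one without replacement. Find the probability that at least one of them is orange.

10/11

P(no orange) = 4/12 × 3/11 = 12/132 = 1/11.
P(at least one) = 1 − 1/11 = 10/11.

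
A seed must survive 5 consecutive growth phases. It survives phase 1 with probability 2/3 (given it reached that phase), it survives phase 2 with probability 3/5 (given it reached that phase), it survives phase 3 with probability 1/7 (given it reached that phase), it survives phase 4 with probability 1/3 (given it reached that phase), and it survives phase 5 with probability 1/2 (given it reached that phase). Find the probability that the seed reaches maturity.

1/105

Multiplying along the chain,
P = 2/3 × 3/5 × 1/7 × 1/3 × 1/2 = 6/630 = 1/105.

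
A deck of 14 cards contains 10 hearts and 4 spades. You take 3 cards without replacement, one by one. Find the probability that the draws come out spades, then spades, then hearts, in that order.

5/91

Multiply the probability of each draw given the previous ones:
P = 4/14 × 3/13 × 10/12 = 120/2184 = 5/91.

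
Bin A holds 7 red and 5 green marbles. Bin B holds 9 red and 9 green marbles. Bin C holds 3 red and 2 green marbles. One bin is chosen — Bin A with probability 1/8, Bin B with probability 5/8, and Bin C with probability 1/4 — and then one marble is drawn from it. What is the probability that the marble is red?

257/480

From Bin A: P(red) = 7/12.
From Bin B: P(red) = 9/18.
From Bin C: P(red) = 3/5.
Total probability = (1/8)(7/12) + (5/8)(9/18) + (1/4)(3/5) = 257/480.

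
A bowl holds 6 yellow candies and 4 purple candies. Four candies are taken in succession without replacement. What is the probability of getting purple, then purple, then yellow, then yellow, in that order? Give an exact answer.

1/14

Multiply the probability of each draw given the previous ones:
P = 4/10 × 3/9 × 6/8 × 5/7 = 360/5040 = 1/14.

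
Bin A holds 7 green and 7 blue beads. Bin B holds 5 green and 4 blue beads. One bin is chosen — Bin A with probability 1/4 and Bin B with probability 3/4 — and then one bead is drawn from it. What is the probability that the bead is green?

13/24

From Bin A: P(green) = 7/14.
From Bin B: P(green) = 5/9.
Total probability = (1/4)(7/14) + (3/4)(5/9) = 13/24.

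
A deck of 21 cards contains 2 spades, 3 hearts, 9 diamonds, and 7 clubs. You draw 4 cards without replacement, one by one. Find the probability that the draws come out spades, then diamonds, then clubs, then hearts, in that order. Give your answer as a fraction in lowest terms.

1/380

Chain rule:
P = 2/21 × 9/20 × 7/19 × 3/18 = 378/143640 = 1/380.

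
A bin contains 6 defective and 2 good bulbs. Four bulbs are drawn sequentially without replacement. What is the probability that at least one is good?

11/14

P(no good) = 6/8 × 5/7 × 4/6 × 3/5 = 360/1680 = 3/14.
P(at least one) = 1 − 3/14 = 11/14.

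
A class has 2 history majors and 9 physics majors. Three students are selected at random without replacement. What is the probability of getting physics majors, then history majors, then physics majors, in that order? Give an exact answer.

Multiply the probability of each draw given the previous ones:
P = 9/11 × 2/10 × 8/9 = 144/990 = 8/55.

8/55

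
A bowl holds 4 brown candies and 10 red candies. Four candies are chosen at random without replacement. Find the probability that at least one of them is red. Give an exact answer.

1000/1001

P(no red) = 4/14 × 3/13 × 2/12 × 1/11 = 24/24024 = 1/1001.
P(at least one) = 1 − 1/1001 = 1000/1001.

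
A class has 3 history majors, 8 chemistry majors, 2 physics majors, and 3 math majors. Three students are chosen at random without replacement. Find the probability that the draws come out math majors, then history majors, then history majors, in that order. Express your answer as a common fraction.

3/560

Chain rule:
P = 3/16 × 3/15 × 2/14 = 18/3360 = 3/560.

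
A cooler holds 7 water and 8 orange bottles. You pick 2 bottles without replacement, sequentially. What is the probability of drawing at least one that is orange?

P(no orange) = 7/15 × 6/14 = 42/210 = 1/5.
P(at least one) = 1 − 1/5 = 4/5.

4/5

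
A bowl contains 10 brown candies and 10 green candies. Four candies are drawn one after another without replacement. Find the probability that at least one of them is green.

P(no green) = 10/20 × 9/19 × 8/18 × 7/17 = 5040/116280 = 14/323.
P(at least one) = 1 − 14/323 = 309/323.

309/323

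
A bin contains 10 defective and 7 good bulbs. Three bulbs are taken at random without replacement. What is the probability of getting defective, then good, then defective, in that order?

21/136

Each draw changes the counts, so multiply the conditional probabilities along the sequence:
P = 10/17 × 7/16 × 9/15 = 630/4080 = 21/136.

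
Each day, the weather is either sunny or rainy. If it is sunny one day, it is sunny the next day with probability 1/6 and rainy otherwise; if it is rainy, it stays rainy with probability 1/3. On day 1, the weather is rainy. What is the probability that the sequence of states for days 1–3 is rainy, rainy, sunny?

Day 1 is given. For each transition, use the conditional probability from the current state:
P(rainy | rainy) = 1/3; P(sunny | rainy) = 2/3.
P = 1/3 × 2/3 = 2/9.

2/9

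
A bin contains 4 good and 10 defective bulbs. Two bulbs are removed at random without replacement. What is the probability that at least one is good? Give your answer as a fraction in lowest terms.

P(no good) = 10/14 × 9/13 = 90/182 = 45/91.
P(at least one) = 1 − 45/91 = 46/91.

46/91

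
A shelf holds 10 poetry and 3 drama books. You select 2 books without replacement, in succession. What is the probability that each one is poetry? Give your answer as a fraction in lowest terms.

15/26

P(every draw is poetry) = 10/13 × 9/12 = 90/156 = 15/26.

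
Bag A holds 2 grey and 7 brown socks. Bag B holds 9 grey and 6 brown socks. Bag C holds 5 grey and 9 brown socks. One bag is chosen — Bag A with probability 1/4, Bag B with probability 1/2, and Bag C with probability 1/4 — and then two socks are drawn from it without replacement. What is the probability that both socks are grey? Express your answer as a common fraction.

From Bag A: P(both grey) = (2/9)(1/8) = 1/36.
From Bag B: P(both grey) = (9/15)(8/14) = 12/35.
From Bag C: P(both grey) = (5/14)(4/13) = 10/91.
Total probability = (1/4)(1/36) + (1/2)(12/35) + (1/4)(10/91) = 13487/65520.

13487/65520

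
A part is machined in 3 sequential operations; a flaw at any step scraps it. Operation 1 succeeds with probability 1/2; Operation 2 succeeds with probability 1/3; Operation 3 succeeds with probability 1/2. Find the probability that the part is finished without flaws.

1/12

Each stage is reached only if all earlier stages succeed, so
P = 1/2 × 1/3 × 1/2 = 1/12.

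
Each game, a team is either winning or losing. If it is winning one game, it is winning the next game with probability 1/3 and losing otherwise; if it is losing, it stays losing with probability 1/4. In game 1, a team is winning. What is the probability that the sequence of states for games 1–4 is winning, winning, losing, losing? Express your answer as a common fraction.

1/18

Game 1 is given. For each transition, use the conditional probability from the current state:
P(winning | winning) = 1/3; P(losing | winning) = 2/3; P(losing | losing) = 1/4.
P = 1/3 × 2/3 × 1/4 = 2/36 = 1/18.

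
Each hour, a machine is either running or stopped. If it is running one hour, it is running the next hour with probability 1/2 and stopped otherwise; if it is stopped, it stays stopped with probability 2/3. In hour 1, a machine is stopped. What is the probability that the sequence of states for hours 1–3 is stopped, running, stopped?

1/6

Hour 1 is given. For each transition, use the conditional probability from the current state:
P(running | stopped) = 1/3; P(stopped | running) = 1/2.
P = 1/3 × 1/2 = 1/6.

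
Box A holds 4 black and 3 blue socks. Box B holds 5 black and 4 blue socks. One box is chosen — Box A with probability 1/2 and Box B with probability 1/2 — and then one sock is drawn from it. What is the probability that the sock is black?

71/126

From Box A: P(black) = 4/7.
From Box B: P(black) = 5/9.
Total probability = (1/2)(4/7) + (1/2)(5/9) = 71/126.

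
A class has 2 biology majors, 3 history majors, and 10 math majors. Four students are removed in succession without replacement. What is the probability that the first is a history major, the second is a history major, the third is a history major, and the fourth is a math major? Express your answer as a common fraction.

Multiply the probability of each draw given the previous ones:
P = 3/15 × 2/14 × 1/13 × 10/12 = 60/32760 = 1/546.

1/546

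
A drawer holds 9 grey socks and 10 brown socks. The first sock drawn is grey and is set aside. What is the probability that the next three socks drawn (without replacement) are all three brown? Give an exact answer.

With the first sock removed, 10 brown remain out of 18.
P = 10/18 × 9/17 × 8/16 = 720/4896 = 5/34.

5/34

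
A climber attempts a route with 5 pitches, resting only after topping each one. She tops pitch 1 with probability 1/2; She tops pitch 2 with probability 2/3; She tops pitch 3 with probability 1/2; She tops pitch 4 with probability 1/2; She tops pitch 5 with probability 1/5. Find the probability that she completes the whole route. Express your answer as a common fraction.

1/60

The events are sequential, so multiply the conditional probabilities:
P = 1/2 × 2/3 × 1/2 × 1/2 × 1/5 = 2/120 = 1/60.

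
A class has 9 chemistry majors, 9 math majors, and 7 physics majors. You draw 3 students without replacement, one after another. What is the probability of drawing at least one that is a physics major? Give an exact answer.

P(no physics majors) = 18/25 × 17/24 × 16/23 = 4896/13800 = 204/575.
P(at least one) = 1 − 204/575 = 371/575.

371/575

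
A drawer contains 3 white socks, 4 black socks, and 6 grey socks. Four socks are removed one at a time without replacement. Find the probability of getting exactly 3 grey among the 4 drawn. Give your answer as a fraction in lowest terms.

28/143

One ordering (grey drawn first) has probability 6/13 × 5/12 × 4/11 × 7/10 = 840/17160 = 7/143.
There are C(4,3) = 4 such orderings, each equally likely, so P = 4 × 7/143 = 28/143.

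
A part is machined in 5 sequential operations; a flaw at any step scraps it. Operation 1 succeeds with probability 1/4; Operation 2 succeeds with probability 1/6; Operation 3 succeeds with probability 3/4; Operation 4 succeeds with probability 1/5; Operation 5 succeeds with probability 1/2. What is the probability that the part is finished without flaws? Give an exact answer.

The events are sequential, so multiply the conditional probabilities:
P = 1/4 × 1/6 × 3/4 × 1/5 × 1/2 = 3/960 = 1/320.

1/320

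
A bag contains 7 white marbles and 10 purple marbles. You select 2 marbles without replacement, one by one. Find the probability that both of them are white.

P = 7/17 × 6/16 = 42/272 = 21/136.

21/136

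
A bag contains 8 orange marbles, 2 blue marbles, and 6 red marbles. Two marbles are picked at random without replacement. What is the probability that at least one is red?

5/8

P(no red) = 10/16 × 9/15 = 90/240 = 3/8.
P(at least one) = 1 − 3/8 = 5/8.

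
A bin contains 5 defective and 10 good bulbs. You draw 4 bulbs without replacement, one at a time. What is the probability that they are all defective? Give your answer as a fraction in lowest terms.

P(all defective) = 5/15 × 4/14 × 3/13 × 2/12 = 120/32760 = 1/273.

1/273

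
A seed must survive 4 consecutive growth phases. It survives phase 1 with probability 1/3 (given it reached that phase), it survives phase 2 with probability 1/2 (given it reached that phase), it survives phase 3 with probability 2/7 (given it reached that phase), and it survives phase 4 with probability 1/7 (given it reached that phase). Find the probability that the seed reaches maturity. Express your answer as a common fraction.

1/147

Each stage is reached only if all earlier stages succeed, so
P = 1/3 × 1/2 × 2/7 × 1/7 = 2/294 = 1/147.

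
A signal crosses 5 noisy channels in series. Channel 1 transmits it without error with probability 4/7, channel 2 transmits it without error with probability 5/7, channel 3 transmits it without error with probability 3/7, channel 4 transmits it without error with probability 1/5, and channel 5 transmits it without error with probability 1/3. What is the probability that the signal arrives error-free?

Each stage is reached only if all earlier stages succeed, so
P = 4/7 × 5/7 × 3/7 × 1/5 × 1/3 = 60/5145 = 4/343.

4/343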